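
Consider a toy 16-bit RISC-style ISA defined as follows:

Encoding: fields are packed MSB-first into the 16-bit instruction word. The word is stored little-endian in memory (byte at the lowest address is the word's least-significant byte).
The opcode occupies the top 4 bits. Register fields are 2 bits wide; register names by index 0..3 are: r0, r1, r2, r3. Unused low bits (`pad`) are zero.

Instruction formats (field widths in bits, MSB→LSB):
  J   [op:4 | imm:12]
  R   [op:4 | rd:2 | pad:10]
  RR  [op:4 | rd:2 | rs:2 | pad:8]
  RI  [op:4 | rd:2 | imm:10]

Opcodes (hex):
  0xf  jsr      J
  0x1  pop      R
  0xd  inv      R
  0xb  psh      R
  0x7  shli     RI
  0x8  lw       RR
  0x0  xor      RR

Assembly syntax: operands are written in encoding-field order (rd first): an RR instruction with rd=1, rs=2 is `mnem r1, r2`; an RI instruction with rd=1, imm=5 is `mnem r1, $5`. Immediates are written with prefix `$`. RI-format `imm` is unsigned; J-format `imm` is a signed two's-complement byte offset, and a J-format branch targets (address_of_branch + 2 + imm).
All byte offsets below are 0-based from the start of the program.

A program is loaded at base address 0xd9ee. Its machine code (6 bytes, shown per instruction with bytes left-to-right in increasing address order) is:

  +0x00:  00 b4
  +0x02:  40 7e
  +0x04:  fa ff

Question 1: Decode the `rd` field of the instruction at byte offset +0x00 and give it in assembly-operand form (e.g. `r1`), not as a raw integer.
r1

+0x00: 00 b4 ⇒ word 0xb400 (little)
  opcode bits[15:12]=0xb: psh/R
  rd: (w>>10)&0x3=0x1 → r1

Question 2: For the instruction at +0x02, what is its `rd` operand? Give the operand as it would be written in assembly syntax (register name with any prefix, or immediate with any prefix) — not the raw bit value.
r3

+0x02: 40 7e ⇒ word 0x7e40 (little)
  op=0x7e40>>12=0x7 ⇒ shli (RI)
  rd: (w>>10)&0x3=0x3 → r3
  imm: (w>>0)&0x3ff=0x240 → $576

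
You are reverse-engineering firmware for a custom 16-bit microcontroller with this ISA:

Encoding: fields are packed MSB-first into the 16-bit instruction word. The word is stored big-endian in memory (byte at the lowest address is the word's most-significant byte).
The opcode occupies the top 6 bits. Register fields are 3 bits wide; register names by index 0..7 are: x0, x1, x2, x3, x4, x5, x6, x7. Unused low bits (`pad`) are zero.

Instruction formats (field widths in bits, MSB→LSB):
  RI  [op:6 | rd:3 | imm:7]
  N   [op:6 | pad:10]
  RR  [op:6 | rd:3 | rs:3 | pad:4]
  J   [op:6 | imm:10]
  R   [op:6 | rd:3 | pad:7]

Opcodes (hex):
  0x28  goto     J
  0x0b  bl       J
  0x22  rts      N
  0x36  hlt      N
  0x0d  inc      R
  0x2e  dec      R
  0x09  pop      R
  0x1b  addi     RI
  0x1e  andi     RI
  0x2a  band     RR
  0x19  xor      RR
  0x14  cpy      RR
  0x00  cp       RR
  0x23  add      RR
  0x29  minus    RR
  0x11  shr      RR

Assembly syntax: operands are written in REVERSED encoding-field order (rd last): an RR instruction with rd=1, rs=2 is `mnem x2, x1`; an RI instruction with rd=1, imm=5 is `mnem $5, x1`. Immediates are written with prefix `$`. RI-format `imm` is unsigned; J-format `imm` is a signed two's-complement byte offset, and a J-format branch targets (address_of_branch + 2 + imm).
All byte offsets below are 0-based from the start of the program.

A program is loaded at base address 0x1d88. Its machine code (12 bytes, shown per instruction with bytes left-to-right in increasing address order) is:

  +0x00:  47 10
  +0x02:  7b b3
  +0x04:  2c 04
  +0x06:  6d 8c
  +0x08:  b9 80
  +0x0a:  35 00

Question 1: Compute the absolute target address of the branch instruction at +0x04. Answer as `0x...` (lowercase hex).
+0x04: 2c 04 ⇒ word 0x2c04 (big)
  top 6b → 0xb → bl [J]
  [9:0] imm=4 = $4
  target = base 0x1d88 + off 0x04 + 2 + imm 4 = 0x1d92

0x1d92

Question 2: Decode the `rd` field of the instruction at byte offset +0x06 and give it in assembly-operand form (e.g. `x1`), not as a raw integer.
x3

[06] 6d 8c → 0x6d8c
  opcode bits[15:10]=0x1b: addi/RI
  rd@[9:7]=0x3 ⇒ x3
  imm@[6:0]=0xc ⇒ $12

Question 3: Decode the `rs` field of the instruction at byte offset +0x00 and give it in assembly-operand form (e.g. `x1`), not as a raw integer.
x1

[00] 47 10 → 0x4710
  top 6b → 0x11 → shr [RR]
  rd@[9:7]=0x6 ⇒ x6
  rs@[6:4]=0x1 ⇒ x1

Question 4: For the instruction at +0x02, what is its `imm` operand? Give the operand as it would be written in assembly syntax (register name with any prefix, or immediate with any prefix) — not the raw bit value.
+0x02: 7b b3 ⇒ word 0x7bb3 (big)
  op=0x7bb3>>10=0x1e ⇒ andi (RI)
  rd@[9:7]=0x7 ⇒ x7
  imm@[6:0]=0x33 ⇒ $51

$51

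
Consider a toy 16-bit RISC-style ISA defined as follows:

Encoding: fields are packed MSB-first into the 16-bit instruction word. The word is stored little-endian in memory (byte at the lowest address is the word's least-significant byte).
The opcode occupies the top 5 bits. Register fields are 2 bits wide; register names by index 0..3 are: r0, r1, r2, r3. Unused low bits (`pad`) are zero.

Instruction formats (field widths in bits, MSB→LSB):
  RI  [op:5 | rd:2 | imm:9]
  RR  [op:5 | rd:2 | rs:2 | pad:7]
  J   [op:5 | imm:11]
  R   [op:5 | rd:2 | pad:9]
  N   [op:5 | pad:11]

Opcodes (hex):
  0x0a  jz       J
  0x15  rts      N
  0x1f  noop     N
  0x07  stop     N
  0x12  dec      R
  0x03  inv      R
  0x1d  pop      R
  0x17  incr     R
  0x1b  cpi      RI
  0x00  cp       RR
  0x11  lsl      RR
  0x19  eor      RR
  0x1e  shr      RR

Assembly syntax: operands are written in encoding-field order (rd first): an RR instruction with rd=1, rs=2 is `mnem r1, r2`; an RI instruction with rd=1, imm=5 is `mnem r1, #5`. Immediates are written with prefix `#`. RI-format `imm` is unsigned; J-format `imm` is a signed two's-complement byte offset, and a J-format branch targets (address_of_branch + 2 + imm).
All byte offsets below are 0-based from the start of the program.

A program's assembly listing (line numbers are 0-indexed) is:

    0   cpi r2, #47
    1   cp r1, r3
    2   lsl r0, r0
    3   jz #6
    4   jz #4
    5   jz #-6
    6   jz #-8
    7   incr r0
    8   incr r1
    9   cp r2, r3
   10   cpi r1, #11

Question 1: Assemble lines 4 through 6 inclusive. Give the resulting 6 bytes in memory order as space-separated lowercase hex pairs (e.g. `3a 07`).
line 4 (jz): pack op=0xa:5|imm=4:11 = 0x5004; little→ 04 50
line 5 (jz): pack op=0xa:5|imm=-6:11 = 0x57fa; little→ fa 57
line 6 (jz): pack op=0xa:5|imm=-8:11 = 0x57f8; little→ f8 57

04 50 fa 57 f8 57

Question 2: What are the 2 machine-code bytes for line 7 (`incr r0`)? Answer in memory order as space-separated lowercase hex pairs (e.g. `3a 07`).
00 b8

L7: incr op=0x17:5|rd=0:2|pad=0:9 ⇒ 0xb800 ⇒ little 00 b8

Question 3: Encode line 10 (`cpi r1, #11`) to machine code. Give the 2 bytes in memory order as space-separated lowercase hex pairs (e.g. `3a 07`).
0b da

L10: cpi op=0x1b:5|rd=1:2|imm=11:9 ⇒ 0xda0b ⇒ little 0b da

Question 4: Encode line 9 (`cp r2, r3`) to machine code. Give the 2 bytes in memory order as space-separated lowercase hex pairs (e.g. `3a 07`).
L9: cp op=0x0:5|rd=2:2|rs=3:2|pad=0:7 ⇒ 0x0580 ⇒ little 80 05

80 05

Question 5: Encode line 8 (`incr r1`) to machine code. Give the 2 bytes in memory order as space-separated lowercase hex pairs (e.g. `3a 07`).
00 ba

L8: incr op=0x17:5|rd=1:2|pad=0:9 ⇒ 0xba00 ⇒ little 00 ba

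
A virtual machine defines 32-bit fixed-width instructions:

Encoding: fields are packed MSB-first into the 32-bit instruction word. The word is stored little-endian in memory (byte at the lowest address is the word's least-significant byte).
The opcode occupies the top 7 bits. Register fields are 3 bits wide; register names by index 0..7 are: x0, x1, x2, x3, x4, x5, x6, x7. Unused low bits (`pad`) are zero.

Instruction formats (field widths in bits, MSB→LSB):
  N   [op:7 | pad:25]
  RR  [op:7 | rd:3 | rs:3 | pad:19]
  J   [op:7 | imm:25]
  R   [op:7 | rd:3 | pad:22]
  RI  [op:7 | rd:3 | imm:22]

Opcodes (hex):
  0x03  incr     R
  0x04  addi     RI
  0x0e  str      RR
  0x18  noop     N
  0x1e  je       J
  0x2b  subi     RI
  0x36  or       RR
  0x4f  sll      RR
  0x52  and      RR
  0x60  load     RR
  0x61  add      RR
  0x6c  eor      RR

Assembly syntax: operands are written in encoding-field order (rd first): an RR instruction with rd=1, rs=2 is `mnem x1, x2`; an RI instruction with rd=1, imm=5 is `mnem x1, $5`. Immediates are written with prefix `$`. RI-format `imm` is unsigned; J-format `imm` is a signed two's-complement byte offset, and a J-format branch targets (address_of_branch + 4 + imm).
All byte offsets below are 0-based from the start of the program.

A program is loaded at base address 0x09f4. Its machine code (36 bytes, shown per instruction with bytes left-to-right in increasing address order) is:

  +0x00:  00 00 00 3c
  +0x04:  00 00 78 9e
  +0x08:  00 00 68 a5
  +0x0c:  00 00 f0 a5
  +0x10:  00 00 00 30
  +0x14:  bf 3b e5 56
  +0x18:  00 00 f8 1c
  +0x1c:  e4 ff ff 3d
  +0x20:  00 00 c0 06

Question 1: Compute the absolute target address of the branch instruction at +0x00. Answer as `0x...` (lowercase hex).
0x09f8

+0x00: 00 00 00 3c ⇒ word 0x3c000000 (little)
  op=0x3c000000>>25=0x1e ⇒ je (J)
  imm@[24:0]=0x0 ⇒ $0
  target = base 0x09f4 + off 0x00 + 4 + imm 0 = 0x09f8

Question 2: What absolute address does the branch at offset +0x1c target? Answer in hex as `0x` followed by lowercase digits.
0x09f8

[1c] e4 ff ff 3d → 0x3dffffe4
  top 7b → 0x1e → je [J]
  imm@[24:0]=0x1ffffe4 (s25→-28) ⇒ $-28
  target = base 0x09f4 + off 0x1c + 4 + imm -28 = 0x09f8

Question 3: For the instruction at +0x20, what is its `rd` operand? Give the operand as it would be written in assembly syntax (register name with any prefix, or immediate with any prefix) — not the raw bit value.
x3

[20] 00 00 c0 06 → 0x06c00000
  opcode bits[31:25]=0x3: incr/R
  rd: (w>>22)&0x7=0x3 → x3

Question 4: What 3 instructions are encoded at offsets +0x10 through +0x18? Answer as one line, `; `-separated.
noop; subi x3, $2440127; str x3, x7

[10] 00 00 00 30 → 0x30000000
  op=0x30000000>>25=0x18 ⇒ noop (N)
[14] bf 3b e5 56 → 0x56e53bbf
  op=0x56e53bbf>>25=0x2b ⇒ subi (RI)
  rd@[24:22]=0x3 ⇒ x3
  imm@[21:0]=0x253bbf ⇒ $2440127
[18] 00 00 f8 1c → 0x1cf80000
  op=0x1cf80000>>25=0xe ⇒ str (RR)
  rd@[24:22]=0x3 ⇒ x3
  rs@[21:19]=0x7 ⇒ x7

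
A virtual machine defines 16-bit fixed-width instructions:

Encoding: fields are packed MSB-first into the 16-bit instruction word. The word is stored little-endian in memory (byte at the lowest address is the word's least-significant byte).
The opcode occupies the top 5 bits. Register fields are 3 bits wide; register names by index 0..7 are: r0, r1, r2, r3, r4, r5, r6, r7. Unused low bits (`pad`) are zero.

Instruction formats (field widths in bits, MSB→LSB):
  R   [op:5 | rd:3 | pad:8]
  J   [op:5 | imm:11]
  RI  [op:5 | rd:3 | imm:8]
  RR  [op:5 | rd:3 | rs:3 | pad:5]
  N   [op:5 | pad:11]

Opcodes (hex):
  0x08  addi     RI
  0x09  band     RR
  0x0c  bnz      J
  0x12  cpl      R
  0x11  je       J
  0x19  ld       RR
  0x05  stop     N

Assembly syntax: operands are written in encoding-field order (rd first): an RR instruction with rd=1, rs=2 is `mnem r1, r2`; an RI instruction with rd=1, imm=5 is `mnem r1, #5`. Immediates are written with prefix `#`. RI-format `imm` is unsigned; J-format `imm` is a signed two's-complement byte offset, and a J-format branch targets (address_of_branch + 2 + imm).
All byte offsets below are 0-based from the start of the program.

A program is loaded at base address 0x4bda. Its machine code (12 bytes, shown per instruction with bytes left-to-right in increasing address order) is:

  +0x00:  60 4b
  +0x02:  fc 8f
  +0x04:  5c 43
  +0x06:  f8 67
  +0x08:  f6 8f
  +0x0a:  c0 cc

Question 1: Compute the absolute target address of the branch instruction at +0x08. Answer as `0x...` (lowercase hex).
0x4bda

+0x08: f6 8f ⇒ word 0x8ff6 (little)
  op=0x8ff6>>11=0x11 ⇒ je (J)
  imm@[10:0]=0x7f6 (s11→-10) ⇒ #-10
  target = base 0x4bda + off 0x08 + 2 + imm -10 = 0x4bda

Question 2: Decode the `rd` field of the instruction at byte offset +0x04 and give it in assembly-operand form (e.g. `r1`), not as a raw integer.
off 0x04: read 5c 43 as little → 0x435c
  op=0x435c>>11=0x8 ⇒ addi (RI)
  rd: (w>>8)&0x7=0x3 → r3
  imm: (w>>0)&0xff=0x5c → #92

r3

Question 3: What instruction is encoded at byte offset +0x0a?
+0x0a: c0 cc ⇒ word 0xccc0 (little)
  opcode bits[15:11]=0x19: ld/RR
  rd: (w>>8)&0x7=0x4 → r4
  rs: (w>>5)&0x7=0x6 → r6

ld r4, r6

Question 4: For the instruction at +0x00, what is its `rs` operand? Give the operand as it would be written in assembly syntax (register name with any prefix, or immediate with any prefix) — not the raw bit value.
r3

+0x00: 60 4b ⇒ word 0x4b60 (little)
  opcode bits[15:11]=0x9: band/RR
  [10:8] rd=3 = r3
  [7:5] rs=3 = r3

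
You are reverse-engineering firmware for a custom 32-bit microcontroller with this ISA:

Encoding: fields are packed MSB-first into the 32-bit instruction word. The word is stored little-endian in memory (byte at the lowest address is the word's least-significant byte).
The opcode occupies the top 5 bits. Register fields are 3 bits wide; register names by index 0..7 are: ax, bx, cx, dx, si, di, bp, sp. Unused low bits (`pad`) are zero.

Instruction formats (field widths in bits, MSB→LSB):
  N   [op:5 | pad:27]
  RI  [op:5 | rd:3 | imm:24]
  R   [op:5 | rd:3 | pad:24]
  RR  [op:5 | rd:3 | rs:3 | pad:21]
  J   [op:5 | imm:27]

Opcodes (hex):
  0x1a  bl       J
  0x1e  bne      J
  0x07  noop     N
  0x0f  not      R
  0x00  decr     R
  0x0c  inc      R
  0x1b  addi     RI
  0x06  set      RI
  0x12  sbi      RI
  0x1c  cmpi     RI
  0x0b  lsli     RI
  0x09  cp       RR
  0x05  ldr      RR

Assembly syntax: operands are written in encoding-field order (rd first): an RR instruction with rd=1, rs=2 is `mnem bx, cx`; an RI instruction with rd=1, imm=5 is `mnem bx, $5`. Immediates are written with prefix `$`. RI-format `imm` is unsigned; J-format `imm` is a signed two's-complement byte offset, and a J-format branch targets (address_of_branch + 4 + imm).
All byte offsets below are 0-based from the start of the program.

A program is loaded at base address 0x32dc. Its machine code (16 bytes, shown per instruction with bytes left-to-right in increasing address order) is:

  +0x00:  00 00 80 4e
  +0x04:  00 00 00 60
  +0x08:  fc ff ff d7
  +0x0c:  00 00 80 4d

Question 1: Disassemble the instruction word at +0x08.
bl $-4

@+08  little-endian(fc ff ff d7) = 0xd7fffffc
  op=0xd7fffffc>>27=0x1a ⇒ bl (J)
  [26:0] imm=134217724 (s27→-4) = $-4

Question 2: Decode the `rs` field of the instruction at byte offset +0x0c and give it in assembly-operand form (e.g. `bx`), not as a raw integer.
off 0x0c: read 00 00 80 4d as little → 0x4d800000
  op=0x4d800000>>27=0x9 ⇒ cp (RR)
  [26:24] rd=5 = di
  [23:21] rs=4 = si

si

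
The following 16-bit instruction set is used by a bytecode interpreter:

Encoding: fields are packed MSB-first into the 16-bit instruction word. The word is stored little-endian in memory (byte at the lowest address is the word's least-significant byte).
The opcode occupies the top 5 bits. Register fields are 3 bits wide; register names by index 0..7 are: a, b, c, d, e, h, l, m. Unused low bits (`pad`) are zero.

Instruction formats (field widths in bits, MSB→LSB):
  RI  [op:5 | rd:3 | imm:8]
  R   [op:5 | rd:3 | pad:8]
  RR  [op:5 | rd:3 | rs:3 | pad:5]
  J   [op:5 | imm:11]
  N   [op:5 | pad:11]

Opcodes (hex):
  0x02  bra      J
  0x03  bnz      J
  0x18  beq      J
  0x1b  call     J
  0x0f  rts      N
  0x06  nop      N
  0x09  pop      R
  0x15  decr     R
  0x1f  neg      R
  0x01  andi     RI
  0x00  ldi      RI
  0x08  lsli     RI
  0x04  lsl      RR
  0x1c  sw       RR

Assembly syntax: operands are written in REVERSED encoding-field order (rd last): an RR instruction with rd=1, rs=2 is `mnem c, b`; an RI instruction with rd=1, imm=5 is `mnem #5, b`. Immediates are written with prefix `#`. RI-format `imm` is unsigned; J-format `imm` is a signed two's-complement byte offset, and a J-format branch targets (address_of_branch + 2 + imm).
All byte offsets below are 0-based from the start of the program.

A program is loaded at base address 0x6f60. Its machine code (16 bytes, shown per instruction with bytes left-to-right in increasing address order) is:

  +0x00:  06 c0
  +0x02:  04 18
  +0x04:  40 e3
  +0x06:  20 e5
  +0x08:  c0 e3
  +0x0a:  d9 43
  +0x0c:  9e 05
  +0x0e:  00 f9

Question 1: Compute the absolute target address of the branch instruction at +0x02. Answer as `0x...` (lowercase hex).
0x6f68

[02] 04 18 → 0x1804
  op=0x1804>>11=0x3 ⇒ bnz (J)
  [10:0] imm=4 = #4
  target = base 0x6f60 + off 0x02 + 2 + imm 4 = 0x6f68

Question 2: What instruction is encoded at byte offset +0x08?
sw l, d

off 0x08: read c0 e3 as little → 0xe3c0
  top 5b → 0x1c → sw [RR]
  rd@[10:8]=0x3 ⇒ d
  rs@[7:5]=0x6 ⇒ l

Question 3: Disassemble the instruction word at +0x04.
sw c, d

off 0x04: read 40 e3 as little → 0xe340
  top 5b → 0x1c → sw [RR]
  rd: (w>>8)&0x7=0x3 → d
  rs: (w>>5)&0x7=0x2 → c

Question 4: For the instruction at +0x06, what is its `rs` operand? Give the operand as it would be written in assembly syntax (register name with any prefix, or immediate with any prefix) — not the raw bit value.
b

off 0x06: read 20 e5 as little → 0xe520
  op=0xe520>>11=0x1c ⇒ sw (RR)
  rd@[10:8]=0x5 ⇒ h
  rs@[7:5]=0x1 ⇒ b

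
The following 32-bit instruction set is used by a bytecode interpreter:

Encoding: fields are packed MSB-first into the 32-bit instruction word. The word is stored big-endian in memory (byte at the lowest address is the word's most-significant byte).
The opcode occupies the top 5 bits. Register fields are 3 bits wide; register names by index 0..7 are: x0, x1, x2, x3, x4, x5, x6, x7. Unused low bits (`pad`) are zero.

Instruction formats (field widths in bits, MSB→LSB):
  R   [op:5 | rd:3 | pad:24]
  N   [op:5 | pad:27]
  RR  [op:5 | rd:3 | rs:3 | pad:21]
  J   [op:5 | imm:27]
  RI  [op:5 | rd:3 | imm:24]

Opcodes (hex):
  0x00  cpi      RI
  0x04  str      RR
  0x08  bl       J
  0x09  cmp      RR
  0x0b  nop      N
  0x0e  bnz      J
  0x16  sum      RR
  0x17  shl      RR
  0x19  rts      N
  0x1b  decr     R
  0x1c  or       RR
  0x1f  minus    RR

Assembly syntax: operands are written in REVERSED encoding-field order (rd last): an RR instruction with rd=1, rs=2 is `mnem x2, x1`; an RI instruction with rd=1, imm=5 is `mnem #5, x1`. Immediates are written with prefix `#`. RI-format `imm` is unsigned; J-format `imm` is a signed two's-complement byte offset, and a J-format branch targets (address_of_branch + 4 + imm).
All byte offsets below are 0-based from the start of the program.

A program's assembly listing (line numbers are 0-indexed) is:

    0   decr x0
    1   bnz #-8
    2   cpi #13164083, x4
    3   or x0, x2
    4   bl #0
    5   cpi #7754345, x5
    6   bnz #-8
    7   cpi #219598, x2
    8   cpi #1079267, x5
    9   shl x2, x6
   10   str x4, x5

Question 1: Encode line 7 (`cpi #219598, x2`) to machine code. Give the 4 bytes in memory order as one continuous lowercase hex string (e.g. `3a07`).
L7: cpi op=0x0:5|rd=2:3|imm=219598:24 ⇒ 0x020359ce ⇒ big 02 03 59 ce

020359ce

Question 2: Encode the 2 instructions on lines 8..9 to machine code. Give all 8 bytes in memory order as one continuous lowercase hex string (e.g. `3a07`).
051077e3be400000

line 8 (cpi): pack op=0x0:5|rd=5:3|imm=1079267:24 = 0x051077e3; big→ 05 10 77 e3
line 9 (shl): pack op=0x17:5|rd=6:3|rs=2:3|pad=0:21 = 0xbe400000; big→ be 40 00 00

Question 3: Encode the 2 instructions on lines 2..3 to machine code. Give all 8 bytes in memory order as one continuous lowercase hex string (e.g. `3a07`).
line 2 (cpi): pack op=0x0:5|rd=4:3|imm=13164083:24 = 0x04c8de33; big→ 04 c8 de 33
line 3 (or): pack op=0x1c:5|rd=2:3|rs=0:3|pad=0:21 = 0xe2000000; big→ e2 00 00 00

04c8de33e2000000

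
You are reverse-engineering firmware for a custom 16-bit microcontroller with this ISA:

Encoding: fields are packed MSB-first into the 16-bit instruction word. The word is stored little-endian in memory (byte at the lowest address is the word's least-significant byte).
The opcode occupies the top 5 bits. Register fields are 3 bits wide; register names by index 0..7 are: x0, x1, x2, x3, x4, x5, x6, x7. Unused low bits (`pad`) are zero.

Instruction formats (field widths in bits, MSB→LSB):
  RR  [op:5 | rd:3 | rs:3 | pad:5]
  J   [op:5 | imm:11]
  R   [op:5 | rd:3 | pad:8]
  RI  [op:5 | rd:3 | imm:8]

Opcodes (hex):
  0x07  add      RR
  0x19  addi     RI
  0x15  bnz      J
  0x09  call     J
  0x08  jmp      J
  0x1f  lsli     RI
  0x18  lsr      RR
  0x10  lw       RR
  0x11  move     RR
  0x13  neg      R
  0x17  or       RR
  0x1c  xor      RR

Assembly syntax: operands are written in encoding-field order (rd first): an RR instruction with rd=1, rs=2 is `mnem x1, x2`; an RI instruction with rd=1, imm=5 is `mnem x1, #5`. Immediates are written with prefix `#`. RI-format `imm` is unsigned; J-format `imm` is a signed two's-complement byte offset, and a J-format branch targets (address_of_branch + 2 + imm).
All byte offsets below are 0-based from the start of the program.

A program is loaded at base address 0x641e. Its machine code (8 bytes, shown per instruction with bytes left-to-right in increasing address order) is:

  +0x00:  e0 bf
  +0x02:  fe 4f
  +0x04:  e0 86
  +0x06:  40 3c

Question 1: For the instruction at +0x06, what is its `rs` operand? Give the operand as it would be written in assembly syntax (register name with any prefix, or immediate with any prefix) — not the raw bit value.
x2

off 0x06: read 40 3c as little → 0x3c40
  top 5b → 0x7 → add [RR]
  [10:8] rd=4 = x4
  [7:5] rs=2 = x2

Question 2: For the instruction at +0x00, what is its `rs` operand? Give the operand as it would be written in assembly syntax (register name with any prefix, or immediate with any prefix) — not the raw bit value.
x7

@+00  little-endian(e0 bf) = 0xbfe0
  opcode bits[15:11]=0x17: or/RR
  rd@[10:8]=0x7 ⇒ x7
  rs@[7:5]=0x7 ⇒ x7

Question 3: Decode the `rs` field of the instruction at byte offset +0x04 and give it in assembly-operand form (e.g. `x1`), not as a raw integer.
[04] e0 86 → 0x86e0
  top 5b → 0x10 → lw [RR]
  rd@[10:8]=0x6 ⇒ x6
  rs@[7:5]=0x7 ⇒ x7

x7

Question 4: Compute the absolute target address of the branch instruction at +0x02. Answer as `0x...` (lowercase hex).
@+02  little-endian(fe 4f) = 0x4ffe
  op=0x4ffe>>11=0x9 ⇒ call (J)
  imm@[10:0]=0x7fe (s11→-2) ⇒ #-2
  target = base 0x641e + off 0x02 + 2 + imm -2 = 0x6420

0x6420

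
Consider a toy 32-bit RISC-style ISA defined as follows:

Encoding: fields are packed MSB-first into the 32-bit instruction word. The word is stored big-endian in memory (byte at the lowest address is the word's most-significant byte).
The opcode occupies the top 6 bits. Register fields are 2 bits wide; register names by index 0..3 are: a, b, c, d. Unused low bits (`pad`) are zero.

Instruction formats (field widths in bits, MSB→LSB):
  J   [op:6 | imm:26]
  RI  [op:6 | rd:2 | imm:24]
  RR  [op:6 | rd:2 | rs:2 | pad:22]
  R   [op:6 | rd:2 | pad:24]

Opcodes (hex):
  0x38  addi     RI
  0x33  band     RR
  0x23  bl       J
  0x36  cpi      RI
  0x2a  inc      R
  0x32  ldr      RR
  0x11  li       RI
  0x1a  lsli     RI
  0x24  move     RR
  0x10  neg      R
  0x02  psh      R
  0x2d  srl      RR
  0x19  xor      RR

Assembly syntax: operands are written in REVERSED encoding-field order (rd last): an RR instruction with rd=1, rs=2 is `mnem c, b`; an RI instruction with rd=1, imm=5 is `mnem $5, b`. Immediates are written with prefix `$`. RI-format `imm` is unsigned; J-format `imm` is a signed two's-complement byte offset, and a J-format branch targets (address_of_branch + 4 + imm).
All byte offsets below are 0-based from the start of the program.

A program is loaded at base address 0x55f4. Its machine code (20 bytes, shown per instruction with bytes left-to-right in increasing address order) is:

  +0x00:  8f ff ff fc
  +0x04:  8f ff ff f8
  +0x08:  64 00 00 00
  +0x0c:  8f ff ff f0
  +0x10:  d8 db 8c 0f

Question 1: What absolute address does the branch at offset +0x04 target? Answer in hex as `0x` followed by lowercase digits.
@+04  big-endian(8f ff ff f8) = 0x8ffffff8
  opcode bits[31:26]=0x23: bl/J
  [25:0] imm=67108856 (s26→-8) = $-8
  target = base 0x55f4 + off 0x04 + 4 + imm -8 = 0x55f4

0x55f4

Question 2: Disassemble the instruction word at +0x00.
off 0x00: read 8f ff ff fc as big → 0x8ffffffc
  top 6b → 0x23 → bl [J]
  [25:0] imm=67108860 (s26→-4) = $-4

bl $-4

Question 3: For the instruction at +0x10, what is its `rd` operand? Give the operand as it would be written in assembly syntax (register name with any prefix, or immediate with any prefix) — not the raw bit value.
a

+0x10: d8 db 8c 0f ⇒ word 0xd8db8c0f (big)
  top 6b → 0x36 → cpi [RI]
  rd@[25:24]=0x0 ⇒ a
  imm@[23:0]=0xdb8c0f ⇒ $14388239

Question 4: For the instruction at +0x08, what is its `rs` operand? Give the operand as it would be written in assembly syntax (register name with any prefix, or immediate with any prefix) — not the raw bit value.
+0x08: 64 00 00 00 ⇒ word 0x64000000 (big)
  opcode bits[31:26]=0x19: xor/RR
  rd: (w>>24)&0x3=0x0 → a
  rs: (w>>22)&0x3=0x0 → a

a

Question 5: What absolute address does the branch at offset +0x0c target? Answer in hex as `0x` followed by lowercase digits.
[0c] 8f ff ff f0 → 0x8ffffff0
  opcode bits[31:26]=0x23: bl/J
  [25:0] imm=67108848 (s26→-16) = $-16
  target = base 0x55f4 + off 0x0c + 4 + imm -16 = 0x55f4

0x55f4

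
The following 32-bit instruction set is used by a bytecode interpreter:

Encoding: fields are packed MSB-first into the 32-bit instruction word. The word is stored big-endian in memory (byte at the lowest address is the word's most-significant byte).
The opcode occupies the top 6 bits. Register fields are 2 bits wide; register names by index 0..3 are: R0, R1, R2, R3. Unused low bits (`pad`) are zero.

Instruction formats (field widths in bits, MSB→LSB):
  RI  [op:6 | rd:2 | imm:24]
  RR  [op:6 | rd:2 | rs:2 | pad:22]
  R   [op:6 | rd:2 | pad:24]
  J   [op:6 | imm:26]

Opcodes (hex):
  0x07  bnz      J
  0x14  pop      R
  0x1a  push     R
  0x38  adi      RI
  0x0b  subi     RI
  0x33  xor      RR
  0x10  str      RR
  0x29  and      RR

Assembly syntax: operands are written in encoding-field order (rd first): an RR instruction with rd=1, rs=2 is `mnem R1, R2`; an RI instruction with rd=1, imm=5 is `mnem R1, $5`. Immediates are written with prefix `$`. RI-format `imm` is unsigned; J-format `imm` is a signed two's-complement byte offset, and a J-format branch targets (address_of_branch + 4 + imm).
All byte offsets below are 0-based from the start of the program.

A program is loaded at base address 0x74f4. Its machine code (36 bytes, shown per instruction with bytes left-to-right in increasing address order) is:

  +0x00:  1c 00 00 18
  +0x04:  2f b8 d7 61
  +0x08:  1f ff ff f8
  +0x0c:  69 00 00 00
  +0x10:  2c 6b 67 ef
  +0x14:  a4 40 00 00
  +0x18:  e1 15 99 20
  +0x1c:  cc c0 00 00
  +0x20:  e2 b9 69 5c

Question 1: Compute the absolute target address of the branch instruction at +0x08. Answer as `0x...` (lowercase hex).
off 0x08: read 1f ff ff f8 as big → 0x1ffffff8
  op=0x1ffffff8>>26=0x7 ⇒ bnz (J)
  [25:0] imm=67108856 (s26→-8) = $-8
  target = base 0x74f4 + off 0x08 + 4 + imm -8 = 0x74f8

0x74f8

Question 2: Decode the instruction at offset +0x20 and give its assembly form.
[20] e2 b9 69 5c → 0xe2b9695c
  op=0xe2b9695c>>26=0x38 ⇒ adi (RI)
  [25:24] rd=2 = R2
  [23:0] imm=12151132 = $12151132

adi R2, $12151132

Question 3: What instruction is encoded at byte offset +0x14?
and R0, R1

off 0x14: read a4 40 00 00 as big → 0xa4400000
  op=0xa4400000>>26=0x29 ⇒ and (RR)
  rd: (w>>24)&0x3=0x0 → R0
  rs: (w>>22)&0x3=0x1 → R1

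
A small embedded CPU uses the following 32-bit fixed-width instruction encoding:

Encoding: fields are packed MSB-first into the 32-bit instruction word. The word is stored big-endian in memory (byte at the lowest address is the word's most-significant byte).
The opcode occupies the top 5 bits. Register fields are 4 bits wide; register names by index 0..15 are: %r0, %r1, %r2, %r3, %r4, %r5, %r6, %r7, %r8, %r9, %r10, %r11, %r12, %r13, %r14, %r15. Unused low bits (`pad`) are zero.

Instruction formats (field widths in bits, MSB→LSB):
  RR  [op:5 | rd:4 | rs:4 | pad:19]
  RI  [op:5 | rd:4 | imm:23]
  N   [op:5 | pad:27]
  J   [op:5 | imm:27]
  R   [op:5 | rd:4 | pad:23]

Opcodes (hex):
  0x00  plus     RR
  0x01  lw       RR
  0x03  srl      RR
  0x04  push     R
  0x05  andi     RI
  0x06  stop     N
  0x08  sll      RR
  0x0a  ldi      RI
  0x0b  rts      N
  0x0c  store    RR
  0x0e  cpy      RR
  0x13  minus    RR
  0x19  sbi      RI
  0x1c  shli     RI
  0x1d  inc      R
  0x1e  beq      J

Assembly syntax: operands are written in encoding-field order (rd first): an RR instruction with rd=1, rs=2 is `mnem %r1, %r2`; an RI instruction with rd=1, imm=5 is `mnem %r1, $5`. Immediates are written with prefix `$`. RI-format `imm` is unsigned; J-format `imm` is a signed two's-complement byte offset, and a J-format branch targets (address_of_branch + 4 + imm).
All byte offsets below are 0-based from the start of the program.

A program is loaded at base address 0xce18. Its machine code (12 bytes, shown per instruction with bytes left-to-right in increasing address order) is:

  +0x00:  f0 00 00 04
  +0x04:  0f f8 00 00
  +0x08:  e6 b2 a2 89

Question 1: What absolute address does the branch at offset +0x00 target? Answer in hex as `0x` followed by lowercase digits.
[00] f0 00 00 04 → 0xf0000004
  op=0xf0000004>>27=0x1e ⇒ beq (J)
  imm: (w>>0)&0x7ffffff=0x4 → $4
  target = base 0xce18 + off 0x00 + 4 + imm 4 = 0xce20

0xce20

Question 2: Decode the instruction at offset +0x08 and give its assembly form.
off 0x08: read e6 b2 a2 89 as big → 0xe6b2a289
  top 5b → 0x1c → shli [RI]
  rd: (w>>23)&0xf=0xd → %r13
  imm: (w>>0)&0x7fffff=0x32a289 → $3318409

shli %r13, $3318409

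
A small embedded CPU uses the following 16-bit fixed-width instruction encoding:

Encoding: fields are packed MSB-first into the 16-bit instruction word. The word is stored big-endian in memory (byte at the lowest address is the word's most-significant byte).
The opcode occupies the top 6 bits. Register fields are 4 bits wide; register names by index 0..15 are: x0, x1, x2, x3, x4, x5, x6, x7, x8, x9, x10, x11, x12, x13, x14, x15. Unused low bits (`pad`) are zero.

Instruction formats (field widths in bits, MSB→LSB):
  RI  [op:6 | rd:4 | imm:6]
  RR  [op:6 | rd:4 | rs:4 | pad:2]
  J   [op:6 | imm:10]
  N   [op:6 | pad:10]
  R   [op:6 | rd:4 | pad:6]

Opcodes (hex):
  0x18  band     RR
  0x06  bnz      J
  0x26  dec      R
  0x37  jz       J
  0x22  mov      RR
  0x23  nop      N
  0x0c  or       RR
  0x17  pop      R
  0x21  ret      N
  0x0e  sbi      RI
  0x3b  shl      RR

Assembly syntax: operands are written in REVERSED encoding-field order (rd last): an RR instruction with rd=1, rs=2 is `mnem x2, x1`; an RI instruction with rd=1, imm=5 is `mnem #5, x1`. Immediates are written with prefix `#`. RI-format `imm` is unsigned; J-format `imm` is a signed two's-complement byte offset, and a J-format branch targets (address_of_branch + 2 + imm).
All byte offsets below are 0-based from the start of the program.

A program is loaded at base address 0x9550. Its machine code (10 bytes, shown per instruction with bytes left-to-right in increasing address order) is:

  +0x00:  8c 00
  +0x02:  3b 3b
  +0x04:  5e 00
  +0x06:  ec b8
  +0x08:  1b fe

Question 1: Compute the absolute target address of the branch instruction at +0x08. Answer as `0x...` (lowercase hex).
0x9558

off 0x08: read 1b fe as big → 0x1bfe
  opcode bits[15:10]=0x6: bnz/J
  imm@[9:0]=0x3fe (s10→-2) ⇒ #-2
  target = base 0x9550 + off 0x08 + 2 + imm -2 = 0x9558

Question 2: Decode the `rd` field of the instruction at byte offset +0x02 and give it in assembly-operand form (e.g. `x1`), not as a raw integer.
+0x02: 3b 3b ⇒ word 0x3b3b (big)
  top 6b → 0xe → sbi [RI]
  rd: (w>>6)&0xf=0xc → x12
  imm: (w>>0)&0x3f=0x3b → #59

x12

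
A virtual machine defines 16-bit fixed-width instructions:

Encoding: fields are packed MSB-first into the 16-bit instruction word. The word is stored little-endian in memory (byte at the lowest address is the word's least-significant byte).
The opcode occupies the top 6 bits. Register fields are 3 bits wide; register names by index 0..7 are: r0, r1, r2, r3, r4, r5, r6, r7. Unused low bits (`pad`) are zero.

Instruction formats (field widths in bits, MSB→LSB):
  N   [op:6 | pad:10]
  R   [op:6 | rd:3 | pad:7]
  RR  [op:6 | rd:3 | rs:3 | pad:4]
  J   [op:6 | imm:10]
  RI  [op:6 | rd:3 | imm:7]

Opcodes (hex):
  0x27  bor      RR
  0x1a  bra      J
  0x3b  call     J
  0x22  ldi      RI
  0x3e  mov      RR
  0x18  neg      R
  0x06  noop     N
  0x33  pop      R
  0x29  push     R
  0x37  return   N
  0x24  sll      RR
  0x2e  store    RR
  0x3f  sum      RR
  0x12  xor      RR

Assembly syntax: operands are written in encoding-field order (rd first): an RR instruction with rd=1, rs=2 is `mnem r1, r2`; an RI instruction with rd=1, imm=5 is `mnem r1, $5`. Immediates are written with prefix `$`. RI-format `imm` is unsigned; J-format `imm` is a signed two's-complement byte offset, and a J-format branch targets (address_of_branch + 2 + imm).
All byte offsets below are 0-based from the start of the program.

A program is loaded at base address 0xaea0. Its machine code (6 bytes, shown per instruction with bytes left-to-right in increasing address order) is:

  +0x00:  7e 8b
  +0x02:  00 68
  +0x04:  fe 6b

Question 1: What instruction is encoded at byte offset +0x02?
+0x02: 00 68 ⇒ word 0x6800 (little)
  opcode bits[15:10]=0x1a: bra/J
  imm@[9:0]=0x0 ⇒ $0

bra $0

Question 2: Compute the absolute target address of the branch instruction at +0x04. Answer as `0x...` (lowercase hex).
0xaea4

+0x04: fe 6b ⇒ word 0x6bfe (little)
  top 6b → 0x1a → bra [J]
  imm@[9:0]=0x3fe (s10→-2) ⇒ $-2
  target = base 0xaea0 + off 0x04 + 2 + imm -2 = 0xaea4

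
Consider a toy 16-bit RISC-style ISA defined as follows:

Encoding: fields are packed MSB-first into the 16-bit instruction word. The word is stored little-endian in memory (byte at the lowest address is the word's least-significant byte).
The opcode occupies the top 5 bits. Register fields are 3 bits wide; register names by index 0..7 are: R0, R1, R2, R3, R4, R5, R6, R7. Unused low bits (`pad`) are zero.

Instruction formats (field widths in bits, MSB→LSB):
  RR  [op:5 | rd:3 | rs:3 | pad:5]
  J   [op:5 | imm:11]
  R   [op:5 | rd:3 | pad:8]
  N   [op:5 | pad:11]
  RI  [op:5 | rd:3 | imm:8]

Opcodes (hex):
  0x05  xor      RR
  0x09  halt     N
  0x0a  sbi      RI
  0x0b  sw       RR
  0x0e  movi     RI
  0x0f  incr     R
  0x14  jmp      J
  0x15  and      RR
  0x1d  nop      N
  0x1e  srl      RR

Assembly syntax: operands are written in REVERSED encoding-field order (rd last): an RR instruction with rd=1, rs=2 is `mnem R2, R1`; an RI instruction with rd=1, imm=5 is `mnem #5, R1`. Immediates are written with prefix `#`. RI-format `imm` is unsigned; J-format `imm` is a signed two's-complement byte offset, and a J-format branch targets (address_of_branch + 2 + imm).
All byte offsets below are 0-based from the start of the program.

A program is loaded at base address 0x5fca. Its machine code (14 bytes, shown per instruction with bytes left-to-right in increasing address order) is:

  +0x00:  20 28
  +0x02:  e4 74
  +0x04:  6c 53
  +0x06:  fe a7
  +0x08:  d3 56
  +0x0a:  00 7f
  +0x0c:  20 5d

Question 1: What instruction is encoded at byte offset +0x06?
jmp #-2

@+06  little-endian(fe a7) = 0xa7fe
  top 5b → 0x14 → jmp [J]
  imm: (w>>0)&0x7ff=0x7fe (s11→-2) → #-2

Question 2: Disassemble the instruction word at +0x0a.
incr R7

[0a] 00 7f → 0x7f00
  top 5b → 0xf → incr [R]
  [10:8] rd=7 = R7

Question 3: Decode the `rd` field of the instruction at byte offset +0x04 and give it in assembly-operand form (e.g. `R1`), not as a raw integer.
+0x04: 6c 53 ⇒ word 0x536c (little)
  top 5b → 0xa → sbi [RI]
  rd: (w>>8)&0x7=0x3 → R3
  imm: (w>>0)&0xff=0x6c → #108

R3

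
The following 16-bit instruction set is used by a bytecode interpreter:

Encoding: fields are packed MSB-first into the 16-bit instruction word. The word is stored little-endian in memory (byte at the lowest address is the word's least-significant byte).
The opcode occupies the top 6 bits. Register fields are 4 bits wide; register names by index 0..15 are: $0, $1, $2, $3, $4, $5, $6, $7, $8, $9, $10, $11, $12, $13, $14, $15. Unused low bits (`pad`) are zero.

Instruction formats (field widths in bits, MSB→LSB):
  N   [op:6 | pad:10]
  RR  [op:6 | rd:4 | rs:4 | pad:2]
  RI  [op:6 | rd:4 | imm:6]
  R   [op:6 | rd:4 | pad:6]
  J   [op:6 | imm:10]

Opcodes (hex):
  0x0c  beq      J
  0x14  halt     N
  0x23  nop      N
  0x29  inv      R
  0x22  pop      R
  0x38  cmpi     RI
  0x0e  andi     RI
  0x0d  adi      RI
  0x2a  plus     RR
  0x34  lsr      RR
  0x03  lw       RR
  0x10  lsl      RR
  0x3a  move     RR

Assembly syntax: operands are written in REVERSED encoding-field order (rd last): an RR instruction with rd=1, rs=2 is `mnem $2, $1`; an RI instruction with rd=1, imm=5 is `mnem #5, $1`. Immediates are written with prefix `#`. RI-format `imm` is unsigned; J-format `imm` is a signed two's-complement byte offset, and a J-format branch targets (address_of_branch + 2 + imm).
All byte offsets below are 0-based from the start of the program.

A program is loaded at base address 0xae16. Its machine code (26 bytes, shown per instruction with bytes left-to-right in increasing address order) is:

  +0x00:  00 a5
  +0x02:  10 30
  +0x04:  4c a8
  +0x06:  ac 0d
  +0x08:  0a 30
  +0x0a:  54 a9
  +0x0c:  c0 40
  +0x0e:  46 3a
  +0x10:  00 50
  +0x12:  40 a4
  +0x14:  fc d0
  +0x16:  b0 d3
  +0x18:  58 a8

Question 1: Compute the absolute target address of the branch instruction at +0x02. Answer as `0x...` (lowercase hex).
@+02  little-endian(10 30) = 0x3010
  opcode bits[15:10]=0xc: beq/J
  imm: (w>>0)&0x3ff=0x10 → #16
  target = base 0xae16 + off 0x02 + 2 + imm 16 = 0xae2a

0xae2a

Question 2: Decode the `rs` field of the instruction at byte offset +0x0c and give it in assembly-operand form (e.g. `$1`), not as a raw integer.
+0x0c: c0 40 ⇒ word 0x40c0 (little)
  top 6b → 0x10 → lsl [RR]
  [9:6] rd=3 = $3
  [5:2] rs=0 = $0

$0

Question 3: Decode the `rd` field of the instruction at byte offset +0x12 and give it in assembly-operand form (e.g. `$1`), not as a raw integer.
+0x12: 40 a4 ⇒ word 0xa440 (little)
  op=0xa440>>10=0x29 ⇒ inv (R)
  [9:6] rd=1 = $1

$1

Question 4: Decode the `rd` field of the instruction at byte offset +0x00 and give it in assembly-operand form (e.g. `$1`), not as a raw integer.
+0x00: 00 a5 ⇒ word 0xa500 (little)
  op=0xa500>>10=0x29 ⇒ inv (R)
  rd: (w>>6)&0xf=0x4 → $4

$4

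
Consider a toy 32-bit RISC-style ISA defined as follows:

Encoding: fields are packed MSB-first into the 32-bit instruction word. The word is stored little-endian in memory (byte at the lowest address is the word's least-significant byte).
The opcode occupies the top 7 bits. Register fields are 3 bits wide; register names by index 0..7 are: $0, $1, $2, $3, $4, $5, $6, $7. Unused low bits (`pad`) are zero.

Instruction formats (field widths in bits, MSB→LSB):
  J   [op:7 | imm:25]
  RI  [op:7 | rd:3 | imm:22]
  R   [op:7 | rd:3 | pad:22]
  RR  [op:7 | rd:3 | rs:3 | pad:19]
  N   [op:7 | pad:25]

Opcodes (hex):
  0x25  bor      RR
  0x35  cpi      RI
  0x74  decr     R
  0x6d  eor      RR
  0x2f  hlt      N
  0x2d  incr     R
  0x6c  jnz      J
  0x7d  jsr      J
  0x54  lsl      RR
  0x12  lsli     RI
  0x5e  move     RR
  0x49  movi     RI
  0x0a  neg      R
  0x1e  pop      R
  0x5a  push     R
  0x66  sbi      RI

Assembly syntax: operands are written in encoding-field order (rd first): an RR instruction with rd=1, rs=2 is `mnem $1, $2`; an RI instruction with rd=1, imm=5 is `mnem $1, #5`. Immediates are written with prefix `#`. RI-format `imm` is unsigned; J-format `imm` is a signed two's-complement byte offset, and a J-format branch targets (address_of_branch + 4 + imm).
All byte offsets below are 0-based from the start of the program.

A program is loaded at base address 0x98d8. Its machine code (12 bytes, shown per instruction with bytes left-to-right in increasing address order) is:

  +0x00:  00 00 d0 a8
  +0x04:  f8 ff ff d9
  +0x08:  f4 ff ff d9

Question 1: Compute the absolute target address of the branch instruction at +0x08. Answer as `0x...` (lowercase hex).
@+08  little-endian(f4 ff ff d9) = 0xd9fffff4
  opcode bits[31:25]=0x6c: jnz/J
  imm@[24:0]=0x1fffff4 (s25→-12) ⇒ #-12
  target = base 0x98d8 + off 0x08 + 4 + imm -12 = 0x98d8

0x98d8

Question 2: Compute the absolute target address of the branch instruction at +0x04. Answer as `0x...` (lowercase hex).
0x98d8

@+04  little-endian(f8 ff ff d9) = 0xd9fffff8
  opcode bits[31:25]=0x6c: jnz/J
  imm@[24:0]=0x1fffff8 (s25→-8) ⇒ #-8
  target = base 0x98d8 + off 0x04 + 4 + imm -8 = 0x98d8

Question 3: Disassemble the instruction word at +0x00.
[00] 00 00 d0 a8 → 0xa8d00000
  op=0xa8d00000>>25=0x54 ⇒ lsl (RR)
  rd: (w>>22)&0x7=0x3 → $3
  rs: (w>>19)&0x7=0x2 → $2

lsl $3, $2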